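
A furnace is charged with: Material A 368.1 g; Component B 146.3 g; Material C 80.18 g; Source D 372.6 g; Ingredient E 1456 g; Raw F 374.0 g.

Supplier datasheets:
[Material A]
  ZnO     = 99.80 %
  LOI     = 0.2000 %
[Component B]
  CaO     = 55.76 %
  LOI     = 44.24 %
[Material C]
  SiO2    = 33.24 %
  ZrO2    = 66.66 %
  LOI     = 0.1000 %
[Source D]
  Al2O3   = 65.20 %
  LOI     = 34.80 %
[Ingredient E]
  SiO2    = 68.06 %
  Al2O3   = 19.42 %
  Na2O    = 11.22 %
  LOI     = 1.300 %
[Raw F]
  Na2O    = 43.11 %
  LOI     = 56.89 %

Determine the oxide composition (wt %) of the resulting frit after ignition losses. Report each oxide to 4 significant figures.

Glass mass = 2370 g (batch 2797 − LOI 426.9).
Composition: SiO2 42.93%, ZnO 15.50%, Al2O3 22.18%, ZrO2 2.255%, CaO 3.442%, Na2O 13.69%

Working values are printed with 4-significant-digit rounding across the worked steps. The whole derivation keeps full float precision at all times; every reported value receives exactly one rounding; derived quantities (net glass mass, ignition loss, the six compositions, the yield, totals) are re-derived using the weight values at 2370 g of glass at full float precision as given in either problem or answer.
Delivered oxide masses:
  SiO2: 80.18·0.3324 + 1456·0.6806 = 1018 g
  ZnO: 368.1·0.9980 = 367.4 g
  Al2O3: 372.6·0.6520 + 1456·0.1942 = 525.7 g
  ZrO2: 80.18·0.6666 = 53.45 g
  CaO: 146.3·0.5576 = 81.58 g
  Na2O: 1456·0.1122 + 374.0·0.4311 = 324.6 g
LOI: 368.1·0.002000 + 146.3·0.4424 + 80.18·0.001000 + 372.6·0.3480 + 1456·0.01300 + 374.0·0.5689 = 426.9 g
Net of LOI, the glass mass = 2797 − 426.9 = 2370 g (= the summed oxide contributions)
each wt % is 100 × oxide ÷ glass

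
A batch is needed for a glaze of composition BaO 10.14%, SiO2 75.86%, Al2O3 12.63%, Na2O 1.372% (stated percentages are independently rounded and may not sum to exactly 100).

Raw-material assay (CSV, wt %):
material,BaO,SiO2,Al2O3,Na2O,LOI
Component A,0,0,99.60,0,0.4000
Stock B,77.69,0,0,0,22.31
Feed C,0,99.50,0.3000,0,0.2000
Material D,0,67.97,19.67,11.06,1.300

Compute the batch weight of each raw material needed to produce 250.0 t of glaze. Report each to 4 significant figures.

Batch per 250.0 t glaze:
  Component A: 25.07 t
  Stock B: 32.63 t
  Feed C: 169.4 t
  Material D: 31.01 t
Total batch = 258.1 t; LOI loss = 8.122 t; yield = 96.85%

All internal work runs at full float precision through every step. Intermediates are rounded off to 4 significant digits as shown. Every reported result is rounded only once; derived quantities, including the yield, glass mass, the totals, ignition loss, four oxide percentages, are recomputed using the weight values per 250.0 t of glass in full precision, as given in question or answer.
The oxide mass targets at 250.0 t glaze:
  BaO: 10.14% × 250.0 = 25.35 t
  SiO2: 75.86% × 250.0 = 189.6 t
  Al2O3: 12.63% × 250.0 = 31.58 t
  Na2O: 1.372% × 250.0 = 3.430 t
Checking each oxide sum with the batch weights as given, per the basis as stated (each sum matches its target mass given rounding of the digits):
  BaO: 32.63·0.7769 = 25.35 t (target 25.35 t)
  SiO2: 169.4·0.9950 + 31.01·0.6797 = 189.6 t (target 189.6 t)
  Al2O3: 25.07·0.9960 + 169.4·0.003000 + 31.01·0.1967 = 31.58 t (target 31.58 t)
  Na2O: 31.01·0.1106 = 3.430 t (target 3.430 t)
Glass-mass sanity pass: total batch − LOI = 250.0 t (summing oxide targets gives 250.0 t; the stated basis being 250.0 t — differing by rounding only).
Adding the batch up: Σ batch = 258.1 t; LOI removed, Σ of batch·LOI: 8.122 t; yield, glass over the total, = 96.85%.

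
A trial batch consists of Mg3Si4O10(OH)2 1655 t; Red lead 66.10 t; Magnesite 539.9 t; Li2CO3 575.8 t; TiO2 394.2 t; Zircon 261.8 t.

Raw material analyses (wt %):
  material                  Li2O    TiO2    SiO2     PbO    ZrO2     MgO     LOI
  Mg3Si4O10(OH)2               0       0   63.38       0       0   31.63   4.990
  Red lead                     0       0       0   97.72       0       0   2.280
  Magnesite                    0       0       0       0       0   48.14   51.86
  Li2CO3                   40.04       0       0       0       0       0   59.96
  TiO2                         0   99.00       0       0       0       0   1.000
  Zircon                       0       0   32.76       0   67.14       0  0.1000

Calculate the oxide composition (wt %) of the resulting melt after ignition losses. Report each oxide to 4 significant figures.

The intermediate values appear (rounded to four significant digits) in the printout — every computation runs at full precision at every stage; every reported figure sees exactly one rounding; all derived quantities, including yield, LOI, totals, the six compositions, net glass mass, are carried from the batch weights on 2779 t of glass in full precision, as quoted within the problem or answer text.
Per-oxide mass from batch:
  Li2O: 575.8·0.4004 = 230.6 t
  TiO2: 394.2·0.9900 = 390.3 t
  SiO2: 1655·0.6338 + 261.8·0.3276 = 1135 t
  PbO: 66.10·0.9772 = 64.59 t
  ZrO2: 261.8·0.6714 = 175.8 t
  MgO: 1655·0.3163 + 539.9·0.4814 = 783.4 t
LOI: 1655·0.04990 + 66.10·0.02280 + 539.9·0.5186 + 575.8·0.5996 + 394.2·0.01000 + 261.8·0.001000 = 713.5 t
The glass mass, total less LOI, = 3493 − 713.5 = 2779 t (the oxide masses sum to this)
percent share: oxide ÷ glass, ×100

Glass mass = 2779 t (batch 3493 − LOI 713.5).
Composition: Li2O 8.295%, TiO2 14.04%, SiO2 40.83%, PbO 2.324%, ZrO2 6.324%, MgO 28.19%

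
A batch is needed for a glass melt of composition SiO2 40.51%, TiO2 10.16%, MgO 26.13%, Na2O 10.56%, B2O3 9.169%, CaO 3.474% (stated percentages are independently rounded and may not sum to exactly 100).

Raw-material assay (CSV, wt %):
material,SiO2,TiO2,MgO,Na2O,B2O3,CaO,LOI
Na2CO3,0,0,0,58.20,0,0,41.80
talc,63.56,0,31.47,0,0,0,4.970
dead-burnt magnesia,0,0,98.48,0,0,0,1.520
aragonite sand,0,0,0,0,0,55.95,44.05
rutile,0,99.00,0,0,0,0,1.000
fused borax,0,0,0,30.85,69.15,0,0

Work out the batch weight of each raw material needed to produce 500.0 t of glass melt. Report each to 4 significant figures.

Batch per 500.0 t glass melt:
  Na2CO3: 55.58 t
  talc: 318.7 t
  dead-burnt magnesia: 30.83 t
  aragonite sand: 31.05 t
  rutile: 51.31 t
  fused borax: 66.30 t
Total batch = 553.8 t; LOI loss = 53.73 t; yield = 90.30%

Rounding to four significant digits applies to each in-between result as printed — full float precision is maintained all the way through — a single rounding finalizes every reported result; all derived quantities (LOI, yield, glass mass, totals, six oxide percentages) are recomputed starting from the weights for 500.0 t of glass at exact precision, as quoted within the problem or the answer.
The oxide mass targets at 500.0 t glass melt:
  SiO2: 40.51% × 500.0 = 202.6 t
  TiO2: 10.16% × 500.0 = 50.80 t
  MgO: 26.13% × 500.0 = 130.6 t
  Na2O: 10.56% × 500.0 = 52.80 t
  B2O3: 9.169% × 500.0 = 45.84 t
  CaO: 3.474% × 500.0 = 17.37 t
A balance pass over the oxides, per the reported batch figures, under the basis named above (each sum matches its target mass exact up to rounding of places):
  SiO2: 318.7·0.6356 = 202.6 t (target 202.6 t)
  TiO2: 51.31·0.9900 = 50.80 t (target 50.80 t)
  MgO: 318.7·0.3147 + 30.83·0.9848 = 130.7 t (target 130.6 t)
  Na2O: 55.58·0.5820 + 66.30·0.3085 = 52.80 t (target 52.80 t)
  B2O3: 66.30·0.6915 = 45.85 t (target 45.84 t)
  CaO: 31.05·0.5595 = 17.37 t (target 17.37 t)
Glass-mass closure: whole batch net of LOI = 500.0 t (summing oxide targets gives 500.0 t; stated basis 500.0 t — deltas are rounding alone).
Summing the batch: Σ batch = 553.8 t; ignition loss, Σ(batch × LOI) = 53.73 t; as yield: glass ÷ batch → 90.30%.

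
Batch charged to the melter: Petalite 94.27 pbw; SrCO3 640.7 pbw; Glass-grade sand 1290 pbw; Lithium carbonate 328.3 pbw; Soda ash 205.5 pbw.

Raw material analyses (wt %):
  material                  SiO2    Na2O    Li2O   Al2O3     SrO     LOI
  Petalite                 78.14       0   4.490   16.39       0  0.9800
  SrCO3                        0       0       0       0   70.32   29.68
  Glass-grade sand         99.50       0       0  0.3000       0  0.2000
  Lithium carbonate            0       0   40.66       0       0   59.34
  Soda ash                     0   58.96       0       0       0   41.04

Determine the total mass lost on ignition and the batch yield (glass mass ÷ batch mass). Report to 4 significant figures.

LOI loss = 472.8 pbw; glass = 2086 pbw; yield = 81.52%

Intermediates are displayed, rounded to 4 significant figures, between the steps; the whole derivation keeps full float precision from start to finish; each reported figure takes just one rounding. Derived quantities, which include the five compositions, net glass mass, the totals, ignition loss, the yield, are recomputed in full float precision, as given in the problem or answer text, using the weight values per 2086 pbw of glass.
Material-by-material LOI:
  Petalite: 94.27 × 0.009800 = 0.9238 pbw
  SrCO3: 640.7 × 0.2968 = 190.2 pbw
  Glass-grade sand: 1290 × 0.002000 = 2.580 pbw
  Lithium carbonate: 328.3 × 0.5934 = 194.8 pbw
  Soda ash: 205.5 × 0.4104 = 84.34 pbw
Total LOI = 472.8 pbw
Glass = batch − LOI = 2559 − 472.8 = 2086 pbw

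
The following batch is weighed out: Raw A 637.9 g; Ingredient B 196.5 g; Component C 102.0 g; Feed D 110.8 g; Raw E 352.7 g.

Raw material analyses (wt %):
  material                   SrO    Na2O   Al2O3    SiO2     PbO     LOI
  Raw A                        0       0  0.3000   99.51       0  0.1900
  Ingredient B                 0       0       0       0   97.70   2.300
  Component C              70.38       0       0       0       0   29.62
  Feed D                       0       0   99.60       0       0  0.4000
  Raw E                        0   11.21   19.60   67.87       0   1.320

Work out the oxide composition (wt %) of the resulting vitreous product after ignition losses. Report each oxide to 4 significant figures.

Glass mass = 1359 g (batch 1400 − LOI 41.04).
Composition: SrO 5.283%, Na2O 2.910%, Al2O3 13.35%, SiO2 64.33%, PbO 14.13%

In-progress results are displayed rounded off to 4 significant digits when written out — full float precision is held from first step to last — a single rounding yields each reported figure; all derived quantities, including five oxide percentages, LOI, net glass mass, totals, yield, are computed from the weighed amounts per 1359 g of glass in exact precision exactly as shown in question or answer.
What the batch supplies per oxide:
  SrO: 102.0·0.7038 = 71.79 g
  Na2O: 352.7·0.1121 = 39.54 g
  Al2O3: 637.9·0.003000 + 110.8·0.9960 + 352.7·0.1960 = 181.4 g
  SiO2: 637.9·0.9951 + 352.7·0.6787 = 874.2 g
  PbO: 196.5·0.9770 = 192.0 g
LOI: 637.9·0.001900 + 196.5·0.02300 + 102.0·0.2962 + 110.8·0.004000 + 352.7·0.01320 = 41.04 g
batch − LOI leaves glass = 1400 − 41.04 = 1359 g (equal to the oxide-mass sum)
wt %: oxide over glass, times 100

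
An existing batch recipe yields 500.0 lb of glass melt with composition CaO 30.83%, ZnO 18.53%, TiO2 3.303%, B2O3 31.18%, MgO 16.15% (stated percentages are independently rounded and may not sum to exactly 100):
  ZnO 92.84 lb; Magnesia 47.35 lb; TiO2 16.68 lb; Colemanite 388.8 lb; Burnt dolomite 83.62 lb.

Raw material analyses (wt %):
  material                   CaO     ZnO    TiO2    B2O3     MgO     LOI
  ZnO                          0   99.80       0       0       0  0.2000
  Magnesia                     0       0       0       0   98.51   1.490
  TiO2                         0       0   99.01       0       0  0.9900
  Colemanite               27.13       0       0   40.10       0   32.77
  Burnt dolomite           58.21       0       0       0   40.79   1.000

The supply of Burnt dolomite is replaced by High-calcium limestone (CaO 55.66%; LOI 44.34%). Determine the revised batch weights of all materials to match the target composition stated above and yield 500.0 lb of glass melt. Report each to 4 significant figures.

Full precision is carried through every step; intermediates are shown, with 4-significant-digit rounding, at each printed step — every reported result receives exactly one rounding — derived quantities, which include LOI, the totals, the yield, glass mass, five oxide percentages, are rebuilt at full precision, as written in question or answer, starting from the weights per 500.0 lb of glass.
The oxide mass targets at 500.0 lb glass melt:
  CaO: 30.83% × 500.0 = 154.2 lb
  ZnO: 18.53% × 500.0 = 92.65 lb
  TiO2: 3.303% × 500.0 = 16.52 lb
  B2O3: 31.18% × 500.0 = 155.9 lb
  MgO: 16.15% × 500.0 = 80.75 lb
Per-oxide balance check per the reported batch figures, for the quoted basis mass (sums match the target masses inside rounding margins):
  CaO: 388.8·0.2713 + 87.45·0.5566 = 154.2 lb (target 154.2 lb)
  ZnO: 92.84·0.9980 = 92.65 lb (target 92.65 lb)
  TiO2: 16.68·0.9901 = 16.51 lb (target 16.52 lb)
  B2O3: 388.8·0.4010 = 155.9 lb (target 155.9 lb)
  MgO: 81.97·0.9851 = 80.75 lb (target 80.75 lb)
Glass-mass closure: net batch after ignition = 500.0 lb (the targets, summed, come to 500.0 lb; basis as stated: 500.0 lb — rounding explains the deltas).
Total batch = Σ batch = 667.7 lb; Σ batch·LOI gives LOI loss = 167.8 lb; glass ÷ batch gives a yield of 74.88%.

Revised batch per 500.0 lb glass melt:
  ZnO: 92.84 lb
  Magnesia: 81.97 lb
  TiO2: 16.68 lb
  Colemanite: 388.8 lb
  High-calcium limestone: 87.45 lb
Total batch = 667.7 lb; LOI loss = 167.8 lb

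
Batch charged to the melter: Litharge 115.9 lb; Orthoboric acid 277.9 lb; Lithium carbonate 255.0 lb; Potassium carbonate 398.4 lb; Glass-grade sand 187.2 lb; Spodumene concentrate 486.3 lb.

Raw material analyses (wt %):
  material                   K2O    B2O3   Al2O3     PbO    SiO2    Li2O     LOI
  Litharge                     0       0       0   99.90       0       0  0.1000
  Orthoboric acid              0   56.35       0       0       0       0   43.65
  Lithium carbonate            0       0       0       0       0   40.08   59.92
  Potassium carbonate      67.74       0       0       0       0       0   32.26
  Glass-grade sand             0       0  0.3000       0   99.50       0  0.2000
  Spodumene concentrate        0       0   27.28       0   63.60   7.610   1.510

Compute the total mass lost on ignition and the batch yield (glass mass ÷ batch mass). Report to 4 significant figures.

The working math carries exact precision at each step. Rounding to 4 significant digits governs every working value as shown; exactly one rounding is applied to every reported value — the derived quantities (the yield, six oxide percentages, LOI, totals, net glass mass) are carried from the weighed amounts for 1310 lb of glass at full precision as they appear in problem or answer.
LOI of each material in turn:
  Litharge: 115.9 × 0.001000 = 0.1159 lb
  Orthoboric acid: 277.9 × 0.4365 = 121.3 lb
  Lithium carbonate: 255.0 × 0.5992 = 152.8 lb
  Potassium carbonate: 398.4 × 0.3226 = 128.5 lb
  Glass-grade sand: 187.2 × 0.002000 = 0.3744 lb
  Spodumene concentrate: 486.3 × 0.01510 = 7.343 lb
Total LOI = 410.5 lb
Glass = batch − LOI = 1721 − 410.5 = 1310 lb

LOI loss = 410.5 lb; glass = 1310 lb; yield = 76.15%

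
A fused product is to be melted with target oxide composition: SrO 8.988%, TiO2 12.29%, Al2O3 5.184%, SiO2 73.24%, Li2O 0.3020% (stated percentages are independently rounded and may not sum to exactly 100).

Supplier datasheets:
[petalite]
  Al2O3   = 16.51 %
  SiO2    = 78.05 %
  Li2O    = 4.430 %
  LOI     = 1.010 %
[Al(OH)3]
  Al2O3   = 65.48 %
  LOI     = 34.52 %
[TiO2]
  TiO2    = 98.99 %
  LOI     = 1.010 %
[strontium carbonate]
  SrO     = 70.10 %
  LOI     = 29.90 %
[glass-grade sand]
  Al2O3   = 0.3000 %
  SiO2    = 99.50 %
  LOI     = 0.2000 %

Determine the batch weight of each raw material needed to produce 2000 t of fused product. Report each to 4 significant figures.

Every computation holds full precision in every operation. Intermediates are printed rounded to 4 significant figures within the worked lines — exactly one rounding is applied to each reported figure — derived quantities (net glass mass, the yield, LOI, the totals, five oxide percentages) are rebuilt at full precision starting from the weights at 2000 t of glass as given in the problem or answer text.
Oxide-by-oxide targets in 2000 t fused product:
  SrO: 8.988% × 2000 = 179.8 t
  TiO2: 12.29% × 2000 = 245.8 t
  Al2O3: 5.184% × 2000 = 103.7 t
  SiO2: 73.24% × 2000 = 1465 t
  Li2O: 0.3020% × 2000 = 6.040 t
Oxide-by-oxide audit with the batch weights as given, per the basis as stated (sums match the target masses net of answer rounding effects):
  SrO: 256.4·0.7010 = 179.7 t (target 179.8 t)
  TiO2: 248.3·0.9899 = 245.8 t (target 245.8 t)
  Al2O3: 136.3·0.1651 + 117.7·0.6548 + 1365·0.003000 = 103.7 t (target 103.7 t)
  SiO2: 136.3·0.7805 + 1365·0.9950 = 1465 t (target 1465 t)
  Li2O: 136.3·0.04430 = 6.038 t (target 6.040 t)
The glass-mass cross-check: batch total minus LOI = 2000 t (targets for the oxides total 2000 t; versus the stated basis of 2000 t — rounding explains the deltas).
Batch total: Σ batch = 2124 t; the LOI term Σ batch·LOI equals 123.9 t; yield, glass over the total, = 94.17%.

Batch per 2000 t fused product:
  petalite: 136.3 t
  Al(OH)3: 117.7 t
  TiO2: 248.3 t
  strontium carbonate: 256.4 t
  glass-grade sand: 1365 t
Total batch = 2124 t; LOI loss = 123.9 t; yield = 94.17%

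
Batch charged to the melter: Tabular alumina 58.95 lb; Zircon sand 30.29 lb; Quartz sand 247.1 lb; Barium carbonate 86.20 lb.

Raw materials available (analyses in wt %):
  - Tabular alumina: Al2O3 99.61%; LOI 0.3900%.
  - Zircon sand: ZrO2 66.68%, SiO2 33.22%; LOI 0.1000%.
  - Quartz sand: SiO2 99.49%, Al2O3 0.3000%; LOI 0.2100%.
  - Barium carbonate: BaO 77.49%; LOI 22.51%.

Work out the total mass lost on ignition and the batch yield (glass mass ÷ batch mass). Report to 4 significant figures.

LOI loss = 20.18 lb; glass = 402.4 lb; yield = 95.22%

In-progress results are printed rounded to 4 significant figures on the page; the whole derivation runs at full float precision all the way through — each reported result is rounded once only — all derived quantities are computed using the weight values at 402.4 lb of glass at full precision (the four compositions, net glass mass, LOI, yield, the totals) exactly as shown in question or answer.
Material-by-material LOI:
  Tabular alumina: 58.95 × 0.003900 = 0.2299 lb
  Zircon sand: 30.29 × 0.001000 = 0.03029 lb
  Quartz sand: 247.1 × 0.002100 = 0.5189 lb
  Barium carbonate: 86.20 × 0.2251 = 19.40 lb
Total LOI = 20.18 lb
Glass = batch − LOI = 422.5 − 20.18 = 402.4 lb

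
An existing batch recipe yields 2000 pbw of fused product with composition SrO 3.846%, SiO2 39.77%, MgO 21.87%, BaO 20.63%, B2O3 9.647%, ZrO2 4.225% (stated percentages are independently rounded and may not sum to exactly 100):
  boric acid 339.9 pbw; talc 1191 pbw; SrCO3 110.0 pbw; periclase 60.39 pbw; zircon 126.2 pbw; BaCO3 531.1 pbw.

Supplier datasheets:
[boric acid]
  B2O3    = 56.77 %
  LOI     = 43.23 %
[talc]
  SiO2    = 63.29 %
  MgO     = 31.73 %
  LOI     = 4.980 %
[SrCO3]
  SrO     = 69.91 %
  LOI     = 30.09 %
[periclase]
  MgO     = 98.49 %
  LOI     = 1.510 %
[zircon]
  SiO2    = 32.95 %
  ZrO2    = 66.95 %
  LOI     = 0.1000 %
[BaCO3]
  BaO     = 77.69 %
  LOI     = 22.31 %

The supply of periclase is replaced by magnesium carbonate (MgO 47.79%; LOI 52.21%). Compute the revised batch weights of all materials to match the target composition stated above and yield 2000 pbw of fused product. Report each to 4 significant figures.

Working values appear rounded off to 4 significant digits within the worked lines; each numeric step holds full float precision at every stage. Exactly one rounding lands on each reported number. The derived quantities are computed in exact precision (glass mass, yield, LOI, totals, six oxide percentages) starting from the weights per 2000 pbw of glass, as set out in either problem or answer.
Target masses of each oxide per 2000 pbw fused product:
  SrO: 3.846% × 2000 = 76.92 pbw
  SiO2: 39.77% × 2000 = 795.4 pbw
  MgO: 21.87% × 2000 = 437.4 pbw
  BaO: 20.63% × 2000 = 412.6 pbw
  B2O3: 9.647% × 2000 = 192.9 pbw
  ZrO2: 4.225% × 2000 = 84.50 pbw
Oxide-by-oxide audit on the weights just shown, per the basis as stated (every target is met by its sum exact up to rounding of places):
  SrO: 110.0·0.6991 = 76.90 pbw (target 76.92 pbw)
  SiO2: 1191·0.6329 + 126.2·0.3295 = 795.4 pbw (target 795.4 pbw)
  MgO: 1191·0.3173 + 124.5·0.4779 = 437.4 pbw (target 437.4 pbw)
  BaO: 531.1·0.7769 = 412.6 pbw (target 412.6 pbw)
  B2O3: 339.9·0.5677 = 193.0 pbw (target 192.9 pbw)
  ZrO2: 126.2·0.6695 = 84.49 pbw (target 84.50 pbw)
Glass-mass closure: net batch after ignition = 2000 pbw (oxide target masses add up to 2000 pbw; versus the stated basis of 2000 pbw — deltas are rounding alone).
Summing the batch: Σ batch = 2423 pbw; LOI removed, Σ of batch·LOI: 423.0 pbw; the yield ratio, glass ÷ batch: 82.54%.

Revised batch per 2000 pbw fused product:
  boric acid: 339.9 pbw
  talc: 1191 pbw
  SrCO3: 110.0 pbw
  magnesium carbonate: 124.5 pbw
  zircon: 126.2 pbw
  BaCO3: 531.1 pbw
Total batch = 2423 pbw; LOI loss = 423.0 pbw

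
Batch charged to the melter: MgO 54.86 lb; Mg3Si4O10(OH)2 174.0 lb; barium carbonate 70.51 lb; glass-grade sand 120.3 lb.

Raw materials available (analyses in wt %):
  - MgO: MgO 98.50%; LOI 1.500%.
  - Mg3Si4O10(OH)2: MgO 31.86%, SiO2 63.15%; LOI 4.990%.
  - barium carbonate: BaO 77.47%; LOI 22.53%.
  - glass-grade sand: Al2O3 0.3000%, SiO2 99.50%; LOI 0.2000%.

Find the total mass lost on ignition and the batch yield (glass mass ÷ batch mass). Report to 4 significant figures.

Mid-chain values are shown (rounded to four significant figures) in the printout; every computation runs at full precision through the solve; each reported number takes a single rounding; derived quantities are recomputed from the batch weights at 394.0 lb of glass in exact precision (the yield, the four compositions, LOI, totals, net glass mass) exactly as shown in the problem or the answer.
Ignition loss by material:
  MgO: 54.86 × 0.01500 = 0.8229 lb
  Mg3Si4O10(OH)2: 174.0 × 0.04990 = 8.683 lb
  barium carbonate: 70.51 × 0.2253 = 15.89 lb
  glass-grade sand: 120.3 × 0.002000 = 0.2406 lb
Total LOI = 25.63 lb
Glass = batch − LOI = 419.7 − 25.63 = 394.0 lb

LOI loss = 25.63 lb; glass = 394.0 lb; yield = 93.89%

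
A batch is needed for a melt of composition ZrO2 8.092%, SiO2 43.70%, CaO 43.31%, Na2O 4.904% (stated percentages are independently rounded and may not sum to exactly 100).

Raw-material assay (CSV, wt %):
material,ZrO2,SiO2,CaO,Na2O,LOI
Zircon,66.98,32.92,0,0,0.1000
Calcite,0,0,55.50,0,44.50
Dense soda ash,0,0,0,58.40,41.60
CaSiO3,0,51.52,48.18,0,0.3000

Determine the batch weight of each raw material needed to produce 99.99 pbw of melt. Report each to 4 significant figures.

Batch per 99.99 pbw melt:
  Zircon: 12.08 pbw
  Calcite: 11.10 pbw
  Dense soda ash: 8.396 pbw
  CaSiO3: 77.09 pbw
Total batch = 108.7 pbw; LOI loss = 8.676 pbw; yield = 92.02%

The working math keeps exact precision from start to finish — values along the way appear (rounded to 4 significant figures) within the worked lines. Each reported value is rounded just once; all derived quantities are rebuilt using the weight values per 99.99 pbw of glass in full precision (totals, LOI, the four compositions, the yield, net glass mass) exactly as shown in the question or the answer.
The oxide mass targets at 99.99 pbw melt:
  ZrO2: 8.092% × 99.99 = 8.091 pbw
  SiO2: 43.70% × 99.99 = 43.70 pbw
  CaO: 43.31% × 99.99 = 43.31 pbw
  Na2O: 4.904% × 99.99 = 4.904 pbw
Sums-versus-targets review on the weights just shown, against the basis in use (oxide sums agree with the targets net of answer rounding effects):
  ZrO2: 12.08·0.6698 = 8.091 pbw (target 8.091 pbw)
  SiO2: 12.08·0.3292 + 77.09·0.5152 = 43.69 pbw (target 43.70 pbw)
  CaO: 11.10·0.5550 + 77.09·0.4818 = 43.30 pbw (target 43.31 pbw)
  Na2O: 8.396·0.5840 = 4.903 pbw (target 4.904 pbw)
Auditing the glass mass value: Σ batch − LOI loss = 99.99 pbw (targets for the oxides total 100.0 pbw; basis as stated: 99.99 pbw — a pure rounding effect).
Summing the batch: Σ batch = 108.7 pbw; the LOI term Σ batch·LOI equals 8.676 pbw; as yield: glass ÷ batch → 92.02%.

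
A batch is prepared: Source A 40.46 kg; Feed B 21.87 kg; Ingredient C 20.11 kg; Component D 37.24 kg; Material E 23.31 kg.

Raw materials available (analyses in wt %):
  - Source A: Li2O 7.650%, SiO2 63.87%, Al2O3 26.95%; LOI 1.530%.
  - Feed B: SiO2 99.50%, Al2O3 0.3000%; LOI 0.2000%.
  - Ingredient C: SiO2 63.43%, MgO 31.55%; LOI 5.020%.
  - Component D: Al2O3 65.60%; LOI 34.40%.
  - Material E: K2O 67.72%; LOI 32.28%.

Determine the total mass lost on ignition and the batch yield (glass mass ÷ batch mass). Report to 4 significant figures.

LOI loss = 22.01 kg; glass = 121.0 kg; yield = 84.61%

Full float precision is kept throughout. Intermediates appear rounded to four significant digits at each printed step. Every reported figure takes just one rounding. The derived quantities are recomputed using the weight values per 121.0 kg of glass at exact precision (yield, totals, LOI, the five compositions, net glass mass), exactly as printed in problem or answer.
Each material's LOI contribution:
  Source A: 40.46 × 0.01530 = 0.6190 kg
  Feed B: 21.87 × 0.002000 = 0.04374 kg
  Ingredient C: 20.11 × 0.05020 = 1.010 kg
  Component D: 37.24 × 0.3440 = 12.81 kg
  Material E: 23.31 × 0.3228 = 7.524 kg
Total LOI = 22.01 kg
Glass = batch − LOI = 143.0 − 22.01 = 121.0 kg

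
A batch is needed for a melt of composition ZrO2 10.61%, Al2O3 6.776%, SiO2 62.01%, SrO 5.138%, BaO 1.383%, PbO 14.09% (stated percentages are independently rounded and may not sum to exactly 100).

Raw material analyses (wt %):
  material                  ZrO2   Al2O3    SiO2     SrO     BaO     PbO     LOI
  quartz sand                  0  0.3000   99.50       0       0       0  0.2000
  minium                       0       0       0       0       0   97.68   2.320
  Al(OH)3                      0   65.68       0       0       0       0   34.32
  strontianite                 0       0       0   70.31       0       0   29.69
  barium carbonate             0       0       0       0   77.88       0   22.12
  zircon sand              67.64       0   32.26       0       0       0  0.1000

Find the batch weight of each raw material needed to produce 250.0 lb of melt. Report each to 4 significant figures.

Values along the way are displayed rounded off to 4 significant figures alongside each step — every computation carries exact precision through every step. A single rounding completes every reported result. All derived quantities (totals, six oxide percentages, the yield, glass mass, LOI) are rebuilt from the weighed amounts for 250.0 lb of glass in full precision exactly as printed in problem or answer.
Oxide-by-oxide targets in 250.0 lb melt:
  ZrO2: 10.61% × 250.0 = 26.52 lb
  Al2O3: 6.776% × 250.0 = 16.94 lb
  SiO2: 62.01% × 250.0 = 155.0 lb
  SrO: 5.138% × 250.0 = 12.84 lb
  BaO: 1.383% × 250.0 = 3.458 lb
  PbO: 14.09% × 250.0 = 35.22 lb
Per-oxide balance check using the reported weights, under the basis named above (summed amounts equal target values within answer rounding):
  ZrO2: 39.21·0.6764 = 26.52 lb (target 26.52 lb)
  Al2O3: 143.1·0.003000 + 25.14·0.6568 = 16.94 lb (target 16.94 lb)
  SiO2: 143.1·0.9950 + 39.21·0.3226 = 155.0 lb (target 155.0 lb)
  SrO: 18.27·0.7031 = 12.85 lb (target 12.84 lb)
  BaO: 4.440·0.7788 = 3.458 lb (target 3.458 lb)
  PbO: 36.06·0.9768 = 35.22 lb (target 35.22 lb)
Glass mass check: batch Σ − ignition loss = 250.0 lb (summing oxide targets gives 250.0 lb; with the basis standing at 250.0 lb — any gap is answer rounding).
Batch total: Σ batch = 266.2 lb; loss to ignition Σ batch·LOI = 16.20 lb; the yield ratio, glass ÷ batch: 93.92%.

Batch per 250.0 lb melt:
  quartz sand: 143.1 lb
  minium: 36.06 lb
  Al(OH)3: 25.14 lb
  strontianite: 18.27 lb
  barium carbonate: 4.440 lb
  zircon sand: 39.21 lb
Total batch = 266.2 lb; LOI loss = 16.20 lb; yield = 93.92%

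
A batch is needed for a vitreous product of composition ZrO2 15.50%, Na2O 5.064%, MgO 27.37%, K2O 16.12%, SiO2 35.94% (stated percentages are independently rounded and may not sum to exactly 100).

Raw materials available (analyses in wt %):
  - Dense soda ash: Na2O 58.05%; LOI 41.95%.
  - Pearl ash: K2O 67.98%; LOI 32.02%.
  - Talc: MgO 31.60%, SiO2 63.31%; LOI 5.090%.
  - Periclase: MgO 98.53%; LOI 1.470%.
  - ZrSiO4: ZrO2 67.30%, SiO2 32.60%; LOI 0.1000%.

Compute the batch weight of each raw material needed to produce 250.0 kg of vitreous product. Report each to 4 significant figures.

Every computation keeps full precision through the solve — mid-chain values are printed, rounded to four significant figures, on the page — every reported figure is rounded once only; the derived quantities (the yield, the five compositions, totals, ignition loss, net glass mass) are computed in full precision from the weighed amounts on 250.0 kg of glass, exactly as printed in either problem or answer.
Oxide mass targets, per 250.0 kg vitreous product:
  ZrO2: 15.50% × 250.0 = 38.75 kg
  Na2O: 5.064% × 250.0 = 12.66 kg
  MgO: 27.37% × 250.0 = 68.42 kg
  K2O: 16.12% × 250.0 = 40.30 kg
  SiO2: 35.94% × 250.0 = 89.85 kg
Oxide-by-oxide audit using the reported weights, versus the basis set out (delivered sums recover each target given rounding of the digits):
  ZrO2: 57.58·0.6730 = 38.75 kg (target 38.75 kg)
  Na2O: 21.81·0.5805 = 12.66 kg (target 12.66 kg)
  MgO: 112.3·0.3160 + 33.44·0.9853 = 68.44 kg (target 68.42 kg)
  K2O: 59.28·0.6798 = 40.30 kg (target 40.30 kg)
  SiO2: 112.3·0.6331 + 57.58·0.3260 = 89.87 kg (target 89.85 kg)
Consistency of the glass mass: Σ batch − LOI loss = 250.0 kg (oxide target masses add up to 250.0 kg; stated basis 250.0 kg — deltas are rounding alone).
Summing the batch: Σ batch = 284.4 kg; loss to ignition Σ batch·LOI = 34.40 kg; glass ÷ batch gives a yield of 87.91%.

Batch per 250.0 kg vitreous product:
  Dense soda ash: 21.81 kg
  Pearl ash: 59.28 kg
  Talc: 112.3 kg
  Periclase: 33.44 kg
  ZrSiO4: 57.58 kg
Total batch = 284.4 kg; LOI loss = 34.40 kg; yield = 87.91%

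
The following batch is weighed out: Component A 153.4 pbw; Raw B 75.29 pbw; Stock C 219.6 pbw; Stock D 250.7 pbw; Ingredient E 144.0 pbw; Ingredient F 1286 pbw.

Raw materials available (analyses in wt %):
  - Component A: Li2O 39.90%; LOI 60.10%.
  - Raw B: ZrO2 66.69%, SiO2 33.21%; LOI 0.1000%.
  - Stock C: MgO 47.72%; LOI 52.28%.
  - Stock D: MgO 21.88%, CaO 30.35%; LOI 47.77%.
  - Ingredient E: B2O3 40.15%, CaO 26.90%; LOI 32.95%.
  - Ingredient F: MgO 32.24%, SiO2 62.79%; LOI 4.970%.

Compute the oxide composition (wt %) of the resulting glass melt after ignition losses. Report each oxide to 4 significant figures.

Glass mass = 1691 pbw (batch 2129 − LOI 438.2).
Composition: ZrO2 2.970%, B2O3 3.419%, MgO 33.96%, SiO2 49.24%, Li2O 3.620%, CaO 6.791%

The intermediate values are printed rounded off to 4 significant figures in the working. Full float precision is carried in all steps; a single rounding produces each reported figure — all derived quantities, including yield, net glass mass, the six compositions, ignition loss, totals, are computed from the batch weights per 1691 pbw of glass in exact precision precisely as stated by either problem or answer.
Oxide masses out of the charge:
  ZrO2: 75.29·0.6669 = 50.21 pbw
  B2O3: 144.0·0.4015 = 57.82 pbw
  MgO: 219.6·0.4772 + 250.7·0.2188 + 1286·0.3224 = 574.3 pbw
  SiO2: 75.29·0.3321 + 1286·0.6279 = 832.5 pbw
  Li2O: 153.4·0.3990 = 61.21 pbw
  CaO: 250.7·0.3035 + 144.0·0.2690 = 114.8 pbw
LOI: 153.4·0.6010 + 75.29·0.001000 + 219.6·0.5228 + 250.7·0.4777 + 144.0·0.3295 + 1286·0.04970 = 438.2 pbw
batch − LOI leaves glass = 2129 − 438.2 = 1691 pbw (consistent with Σ oxide mass)
wt % = oxide mass / glass mass × 100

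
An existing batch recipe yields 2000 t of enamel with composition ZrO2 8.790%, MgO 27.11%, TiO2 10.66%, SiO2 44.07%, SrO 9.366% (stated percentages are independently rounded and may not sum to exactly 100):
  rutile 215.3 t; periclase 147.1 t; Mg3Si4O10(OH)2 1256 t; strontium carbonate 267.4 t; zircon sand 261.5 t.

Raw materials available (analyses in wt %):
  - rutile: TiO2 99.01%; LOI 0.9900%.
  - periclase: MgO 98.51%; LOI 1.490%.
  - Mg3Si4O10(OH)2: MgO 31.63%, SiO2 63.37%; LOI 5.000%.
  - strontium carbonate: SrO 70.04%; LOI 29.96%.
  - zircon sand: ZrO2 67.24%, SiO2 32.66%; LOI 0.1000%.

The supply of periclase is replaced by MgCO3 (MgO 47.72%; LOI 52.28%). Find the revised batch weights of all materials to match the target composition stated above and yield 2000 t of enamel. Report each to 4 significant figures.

Values along the way are shown (rounded to 4 significant figures) across the worked steps; full float precision is carried at every stage — every reported number is rounded exactly once — derived quantities are carried at exact precision (the yield, the five compositions, net glass mass, the totals, ignition loss) from the weighed amounts per 2000 t of glass, precisely as stated by problem or answer.
Oxide mass targets, per 2000 t enamel:
  ZrO2: 8.790% × 2000 = 175.8 t
  MgO: 27.11% × 2000 = 542.2 t
  TiO2: 10.66% × 2000 = 213.2 t
  SiO2: 44.07% × 2000 = 881.4 t
  SrO: 9.366% × 2000 = 187.3 t
Balance tally, oxide-wise, working from each reported weight, under the basis named above (each sum matches its target mass net of answer rounding effects):
  ZrO2: 261.5·0.6724 = 175.8 t (target 175.8 t)
  MgO: 303.6·0.4772 + 1256·0.3163 = 542.2 t (target 542.2 t)
  TiO2: 215.3·0.9901 = 213.2 t (target 213.2 t)
  SiO2: 1256·0.6337 + 261.5·0.3266 = 881.3 t (target 881.4 t)
  SrO: 267.4·0.7004 = 187.3 t (target 187.3 t)
Glass-mass closure: total charge less LOI = 2000 t (summing oxide targets gives 2000 t; versus the stated basis of 2000 t — gaps are rounding artifacts).
Summing the batch: Σ batch = 2304 t; Σ batch·LOI gives LOI loss = 304.0 t; glass ÷ batch gives a yield of 86.80%.

Revised batch per 2000 t enamel:
  rutile: 215.3 t
  MgCO3: 303.6 t
  Mg3Si4O10(OH)2: 1256 t
  strontium carbonate: 267.4 t
  zircon sand: 261.5 t
Total batch = 2304 t; LOI loss = 304.0 t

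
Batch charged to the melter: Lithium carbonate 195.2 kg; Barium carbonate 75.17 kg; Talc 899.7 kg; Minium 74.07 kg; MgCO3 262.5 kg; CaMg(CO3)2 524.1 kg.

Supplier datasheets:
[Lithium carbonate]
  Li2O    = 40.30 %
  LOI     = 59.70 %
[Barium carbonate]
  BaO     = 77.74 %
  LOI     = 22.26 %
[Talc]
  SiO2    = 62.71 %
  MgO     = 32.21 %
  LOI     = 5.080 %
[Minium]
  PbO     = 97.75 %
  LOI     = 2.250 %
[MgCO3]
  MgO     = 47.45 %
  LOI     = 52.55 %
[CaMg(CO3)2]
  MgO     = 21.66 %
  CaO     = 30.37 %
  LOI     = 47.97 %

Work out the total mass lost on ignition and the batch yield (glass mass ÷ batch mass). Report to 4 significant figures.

All internal work maintains full float precision at each step — mid-chain values appear, with 4-significant-figure rounding, alongside each step — each reported number takes a single rounding; derived quantities (the totals, the yield, LOI, six oxide percentages, net glass mass) are recomputed in exact precision using the weight values for 1461 kg of glass as quoted within the question or the answer.
LOI of each material in turn:
  Lithium carbonate: 195.2 × 0.5970 = 116.5 kg
  Barium carbonate: 75.17 × 0.2226 = 16.73 kg
  Talc: 899.7 × 0.05080 = 45.70 kg
  Minium: 74.07 × 0.02250 = 1.667 kg
  MgCO3: 262.5 × 0.5255 = 137.9 kg
  CaMg(CO3)2: 524.1 × 0.4797 = 251.4 kg
Total LOI = 570.0 kg
Glass = batch − LOI = 2031 − 570.0 = 1461 kg

LOI loss = 570.0 kg; glass = 1461 kg; yield = 71.93%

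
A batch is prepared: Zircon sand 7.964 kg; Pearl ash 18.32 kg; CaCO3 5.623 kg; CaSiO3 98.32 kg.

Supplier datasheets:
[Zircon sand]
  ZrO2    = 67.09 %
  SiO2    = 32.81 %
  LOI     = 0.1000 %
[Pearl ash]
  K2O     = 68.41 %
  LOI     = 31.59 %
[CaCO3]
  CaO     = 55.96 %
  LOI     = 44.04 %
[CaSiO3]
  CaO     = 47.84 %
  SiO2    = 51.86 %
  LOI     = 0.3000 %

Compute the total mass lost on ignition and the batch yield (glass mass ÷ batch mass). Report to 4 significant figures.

Working values appear rounded off to 4 significant digits within the worked lines — each numeric step runs at full precision through the solve — each reported value is rounded once only. All derived quantities (net glass mass, ignition loss, the four compositions, the yield, totals) are re-derived from the batch weights per 121.7 kg of glass at exact precision exactly as printed in the problem or answer text.
Material-by-material LOI:
  Zircon sand: 7.964 × 0.001000 = 0.007964 kg
  Pearl ash: 18.32 × 0.3159 = 5.787 kg
  CaCO3: 5.623 × 0.4404 = 2.476 kg
  CaSiO3: 98.32 × 0.003000 = 0.2950 kg
Total LOI = 8.567 kg
Glass = batch − LOI = 130.2 − 8.567 = 121.7 kg

LOI loss = 8.567 kg; glass = 121.7 kg; yield = 93.42%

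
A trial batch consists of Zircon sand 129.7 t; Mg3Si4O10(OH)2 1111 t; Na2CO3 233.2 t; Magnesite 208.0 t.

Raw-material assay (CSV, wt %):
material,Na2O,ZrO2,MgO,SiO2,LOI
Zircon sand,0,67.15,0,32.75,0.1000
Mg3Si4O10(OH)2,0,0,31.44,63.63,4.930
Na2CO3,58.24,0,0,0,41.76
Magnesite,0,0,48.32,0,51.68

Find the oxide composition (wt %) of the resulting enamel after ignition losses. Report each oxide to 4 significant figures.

Glass mass = 1422 t (batch 1682 − LOI 259.8).
Composition: Na2O 9.550%, ZrO2 6.124%, MgO 31.63%, SiO2 52.70%

Working values are rounded to 4 significant figures when quoted. Full float precision is maintained through the solve — a single rounding completes each reported number. All derived quantities, including the four compositions, glass mass, totals, yield, ignition loss, are rebuilt from the weighed amounts at 1422 t of glass in full precision, as quoted within the problem or answer text.
Delivered oxide masses:
  Na2O: 233.2·0.5824 = 135.8 t
  ZrO2: 129.7·0.6715 = 87.09 t
  MgO: 1111·0.3144 + 208.0·0.4832 = 449.8 t
  SiO2: 129.7·0.3275 + 1111·0.6363 = 749.4 t
LOI: 129.7·0.001000 + 1111·0.04930 + 233.2·0.4176 + 208.0·0.5168 = 259.8 t
Glass mass = batch − LOI = 1682 − 259.8 = 1422 t (consistent with Σ oxide mass)
wt % = 100 × oxide mass / glass mass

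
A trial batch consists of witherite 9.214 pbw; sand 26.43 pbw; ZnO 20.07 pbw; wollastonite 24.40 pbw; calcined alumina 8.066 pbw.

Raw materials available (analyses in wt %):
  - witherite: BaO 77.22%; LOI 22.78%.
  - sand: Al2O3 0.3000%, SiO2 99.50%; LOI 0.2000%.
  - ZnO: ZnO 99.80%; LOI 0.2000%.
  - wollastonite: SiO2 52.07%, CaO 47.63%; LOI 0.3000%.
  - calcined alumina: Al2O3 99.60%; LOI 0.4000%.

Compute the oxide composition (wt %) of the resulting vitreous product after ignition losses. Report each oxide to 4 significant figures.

Glass mass = 85.88 pbw (batch 88.18 − LOI 2.297).
Composition: ZnO 23.32%, Al2O3 9.447%, SiO2 45.41%, CaO 13.53%, BaO 8.285%

Full precision is carried through the solve; the intermediate values are displayed, with 4-significant-digit rounding, between the steps — exactly one rounding lands on each reported number. The derived quantities are computed in exact precision (the five compositions, ignition loss, totals, glass mass, yield) from the weighed amounts on 85.88 pbw of glass precisely as stated by problem or answer.
Oxide-by-oxide delivered mass:
  ZnO: 20.07·0.9980 = 20.03 pbw
  Al2O3: 26.43·0.003000 + 8.066·0.9960 = 8.113 pbw
  SiO2: 26.43·0.9950 + 24.40·0.5207 = 39.00 pbw
  CaO: 24.40·0.4763 = 11.62 pbw
  BaO: 9.214·0.7722 = 7.115 pbw
LOI: 9.214·0.2278 + 26.43·0.002000 + 20.07·0.002000 + 24.40·0.003000 + 8.066·0.004000 = 2.297 pbw
Net of LOI, the glass mass = 88.18 − 2.297 = 85.88 pbw (= Σ oxide masses)
percent by weight: oxide/glass ×100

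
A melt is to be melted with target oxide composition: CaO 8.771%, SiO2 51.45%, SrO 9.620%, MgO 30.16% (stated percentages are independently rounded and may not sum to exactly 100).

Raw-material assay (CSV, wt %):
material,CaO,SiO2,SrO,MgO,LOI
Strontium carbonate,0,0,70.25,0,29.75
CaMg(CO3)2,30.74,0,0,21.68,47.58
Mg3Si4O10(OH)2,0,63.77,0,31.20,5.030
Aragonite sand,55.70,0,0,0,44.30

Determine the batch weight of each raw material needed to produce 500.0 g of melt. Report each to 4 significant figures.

Every computation maintains full float precision end to end. Working values are printed, rounded to four significant figures, across the worked steps. Every reported number sees exactly one rounding. All derived quantities (yield, LOI, totals, four oxide percentages, glass mass) are rebuilt at exact precision from the weighed amounts for 500.0 g of glass exactly as printed in the problem or answer text.
Target masses of each oxide per 500.0 g melt:
  CaO: 8.771% × 500.0 = 43.86 g
  SiO2: 51.45% × 500.0 = 257.2 g
  SrO: 9.620% × 500.0 = 48.10 g
  MgO: 30.16% × 500.0 = 150.8 g
A balance pass over the oxides, applying the batch weights above, against the basis in use (sum by sum, the targets are met once rounding is allowed for):
  CaO: 115.0·0.3074 + 15.25·0.5570 = 43.85 g (target 43.86 g)
  SiO2: 403.4·0.6377 = 257.2 g (target 257.2 g)
  SrO: 68.47·0.7025 = 48.10 g (target 48.10 g)
  MgO: 115.0·0.2168 + 403.4·0.3120 = 150.8 g (target 150.8 g)
Glass-mass sanity pass: whole batch net of LOI = 500.0 g (per-oxide target masses sum to 500.0 g; stated basis 500.0 g — any gap is answer rounding).
Total batch = Σ batch = 602.1 g; ignition loss, Σ(batch × LOI) = 102.1 g; glass ÷ batch gives a yield of 83.04%.

Batch per 500.0 g melt:
  Strontium carbonate: 68.47 g
  CaMg(CO3)2: 115.0 g
  Mg3Si4O10(OH)2: 403.4 g
  Aragonite sand: 15.25 g
Total batch = 602.1 g; LOI loss = 102.1 g; yield = 83.04%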